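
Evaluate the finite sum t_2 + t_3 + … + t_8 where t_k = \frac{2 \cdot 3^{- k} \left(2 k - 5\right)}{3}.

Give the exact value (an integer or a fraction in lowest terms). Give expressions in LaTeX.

t_(k+1)/t_k = (2*k - 3)/(3*(2*k - 5)).
A = 1/3, B = 1, C = k - 5/2.
Set up (1/3)·f(k+1) − (1)·f(k) − (k - 5/2) = 0.
From deg A=0, deg B=0, deg C=1: d=1.
Solving with deg f ≤ 1: f(k) = -3*(k - 2)/2.
R(k) = B(k−1)·f(k)/C(k) = -3*(k - 2)/(2*k - 5); s_k = R·t_k = 2*(2 - k)/3**k.
Check: Δs_k = 2*(2*k - 5)/(3*3**k). ✓
Sum = s_(9) − s_(2); s_(9) = -14/19683, s_(2) = 0 ⇒ -14/19683.

Σ = -14/19683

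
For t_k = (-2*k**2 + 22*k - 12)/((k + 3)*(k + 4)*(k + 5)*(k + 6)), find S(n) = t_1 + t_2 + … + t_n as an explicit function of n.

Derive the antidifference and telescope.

The ratio is -(k + 3)*(11*k - (k + 1)**2 + 5)/((k + 7)*(k**2 - 11*k + 6)).
Gosper form: A/B · C(k+1)/C(k) with A=k + 3, B=k + 7, C=k**2 - 11*k + 6.
Need (k + 3)·f(k+1) − (k + 6)·f(k) = k**2 - 11*k + 6.
Bound: deg f ≤ 3.
Solve for f: f(k) = k*(k**2 - 48*k + 167)/60 (degree 3 ≤ 3).
So s_k = (B(k−1)f/C)·t_k = (k*(k + 6)*(k**2 - 48*k + 167)/(60*(k**2 - 11*k + 6)))·t_k = -k*(k**2 - 48*k + 167)/(30*(k + 3)*(k + 4)*(k + 5)).
Verify: 2*(-k**2 + 11*k - 6)/(k**4 + 18*k**3 + 119*k**2 + 342*k + 360) matches t_k.
Evaluate: s_(n+1) = (-n**3 + 45*n**2 - 74*n - 120)/(30*(n**3 + 15*n**2 + 74*n + 120)); subtract s_(1) = -1/30 ⇒ S(n) = 2*n**2/(n**3 + 15*n**2 + 74*n + 120).

S(n) = 2*n**2/(n**3 + 15*n**2 + 74*n + 120)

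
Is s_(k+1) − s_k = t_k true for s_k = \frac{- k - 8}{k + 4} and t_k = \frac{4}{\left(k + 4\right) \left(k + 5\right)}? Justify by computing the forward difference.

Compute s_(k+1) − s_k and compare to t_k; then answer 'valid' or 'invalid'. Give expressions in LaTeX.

Valid: the claim telescopes to t_k.

s_(k+1) = (-k - 9)/(k + 5)
s_(k+1) − s_k = 4/(k**2 + 9*k + 20)
(s_(k+1) − s_k) − t_k = 0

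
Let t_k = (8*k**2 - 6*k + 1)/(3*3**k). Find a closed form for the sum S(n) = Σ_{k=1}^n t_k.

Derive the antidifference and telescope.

S(n) = 3**(-n - 1)*(8*3**n - 4*n**2 - 9*n - 8)

Compute t_(k+1)/t_k: get (8*k**2 + 10*k + 3)/(3*(8*k**2 - 6*k + 1)).
Gosper form: A/B · C(k+1)/C(k) with A=1/3, B=1, C=k**2 - 3*k/4 + 1/8.
Key eq: (1/3)·f(k+1) = (1)·f(k) + (k**2 - 3*k/4 + 1/8).
Degrees (0,0,2) ⇒ d ≤ 2.
Solving with deg f ≤ 2: f(k) = -3*(4*k**2 + k + 3)/8.
R(k) = B(k−1)·f(k)/C(k) = -3*(4*k**2 + k + 3)/((2*k - 1)*(4*k - 1)); s_k = R·t_k = (-4*k**2 - k - 3)/3**k.
Verify: (8*k**2 - 6*k + 1)/(3*3**k) matches t_k.
Telescope: S(n) = s_(n+1) − s_(1) = 3**(-n - 1)*(-4*n**2 - 9*n - 8) − (-8/3) = 3**(-n - 1)*(8*3**n - 4*n**2 - 9*n - 8).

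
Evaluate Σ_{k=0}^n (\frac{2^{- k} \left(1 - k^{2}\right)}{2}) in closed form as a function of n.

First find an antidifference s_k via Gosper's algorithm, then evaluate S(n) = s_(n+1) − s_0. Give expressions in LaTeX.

t_(k+1)/t_k = k*(k + 2)/(2*(k**2 - 1)).
Gosper form: A/B · C(k+1)/C(k) with A=1/2, B=1, C=k**2 - 1.
Key eq: (1/2)·f(k+1) = (1)·f(k) + (k**2 - 1).
d = 2 from the (0,0,2) case.
A polynomial solution: f(k) = -2*(k**2 + 2*k + 2).
R(k) = B(k−1)·f(k)/C(k) = -2*(k**2 + 2*k + 2)/((k - 1)*(k + 1)); s_k = R·t_k = (k**2 + 2*k + 2)/2**k.
Check: Δs_k = (1 - k**2)/(2*2**k). ✓
Telescope: S(n) = s_(n+1) − s_(0) = 2**(-n - 1)*(n**2 + 4*n + 5) − (2) = 2**(-n - 1)*(-2**(n + 2) + n**2 + 4*n + 5).

S(n) = 2^{- n - 1} \left(- 2^{n + 2} + n^{2} + 4 n + 5\right)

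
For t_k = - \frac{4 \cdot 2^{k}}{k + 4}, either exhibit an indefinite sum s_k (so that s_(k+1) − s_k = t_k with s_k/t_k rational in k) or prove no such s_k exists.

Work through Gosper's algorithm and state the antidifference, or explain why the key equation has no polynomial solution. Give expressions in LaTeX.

not Gosper-summable; s_k does not exist

t_(k+1)/t_k = 2*(k + 4)/(k + 5).
Factor: A=2*k + 8; B=k + 5; C=1.
f must satisfy (2*k + 8)·f(k+1) − (k + 4)·f(k) = 1.
d = -1 from the (1,1,0) case.
deg f ≤ -1 is impossible — no certificate.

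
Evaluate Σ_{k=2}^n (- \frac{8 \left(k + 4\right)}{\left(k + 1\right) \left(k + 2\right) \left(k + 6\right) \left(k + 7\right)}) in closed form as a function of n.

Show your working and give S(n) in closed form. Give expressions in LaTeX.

The ratio is (k + 1)*(k + 5)*(k + 6)/((k + 3)*(k + 4)*(k + 8)).
So A=k + 1 and B=k + 8, with C=k**4 + 16*k**3 + 95*k**2 + 248*k + 240.
f must satisfy (k + 1)·f(k+1) − (k + 7)·f(k) = k**4 + 16*k**3 + 95*k**2 + 248*k + 240.
deg f ≤ 6 (via 1,1,4).
Solving with deg f ≤ 6: f(k) = k*(k + 2)*(k + 3)*(k + 4)*(k + 5)*(k + 7)/12.
Certificate R = B(k−1)f/C = k*(k + 2)*(k + 7)**2/(12*(k + 4)) gives s_k = 2*k*(-k - 7)/(3*(k**2 + 7*k + 6)).
s_(k+1) − s_k = 8*(-k - 4)/(k**4 + 16*k**3 + 83*k**2 + 152*k + 84) = t_k.
s_(n+1) = 2*(-n**2 - 9*n - 8)/(3*(n**2 + 9*n + 14)) and s_(2) = -1/2, so S(n) = (-n**2 - 9*n + 10)/(6*(n**2 + 9*n + 14)).

S(n) = \frac{- n^{2} - 9 n + 10}{6 \left(n^{2} + 9 n + 14\right)}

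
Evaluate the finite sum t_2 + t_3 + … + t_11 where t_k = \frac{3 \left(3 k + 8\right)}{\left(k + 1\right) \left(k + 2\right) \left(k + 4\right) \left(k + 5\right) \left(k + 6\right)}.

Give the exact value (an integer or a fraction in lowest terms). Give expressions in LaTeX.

Σ = 1705/74256

t_(k+1)/t_k = (k + 1)*(k + 4)*(3*k + 11)/((k + 3)*(k + 7)*(3*k + 8)).
Take A(k)=k + 1, B(k)=k + 7, C(k)=k**2 + 17*k/3 + 8.
Key eq: (k + 1)·f(k+1) = (k + 6)·f(k) + (k**2 + 17*k/3 + 8).
deg f ≤ 5 (via 1,1,2).
A polynomial solution: f(k) = k*(k + 2)*(k + 3)*(k**2 + 10*k + 29)/60.
R(k) = B(k−1)·f(k)/C(k) = k*(k + 2)*(k + 6)*(k**2 + 10*k + 29)/(20*(3*k + 8)); s_k = R·t_k = 3*k*(k**2 + 10*k + 29)/(20*(k**3 + 10*k**2 + 29*k + 20)).
Δs = 3*(3*k + 8)/(k**5 + 18*k**4 + 121*k**3 + 372*k**2 + 508*k + 240), as required.
Sum = s_(12) − s_(2); s_(12) = 2637/17680, s_(2) = 53/420 ⇒ 1705/74256.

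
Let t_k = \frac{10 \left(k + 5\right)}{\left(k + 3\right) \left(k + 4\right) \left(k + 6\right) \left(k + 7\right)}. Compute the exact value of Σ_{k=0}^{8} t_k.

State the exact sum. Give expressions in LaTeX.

Σ = 1/4

Ratio r(k) = (k + 3)*(k + 6)**2/((k + 5)**2*(k + 8)).
A = k + 3, B = k + 8, C = k**2 + 10*k + 25.
Need (k + 3)·f(k+1) − (k + 7)·f(k) = k**2 + 10*k + 25.
d = 4 from the (1,1,2) case.
Coefficient equations give f(k) = k*(k + 4)*(k + 5)*(k + 9)/36.
Certificate R = B(k−1)f/C = k*(k + 4)*(k + 7)*(k + 9)/(36*(k + 5)) gives s_k = 5*k*(k + 9)/(18*(k**2 + 9*k + 18)).
Check: Δs_k = 10*(k + 5)/(k**4 + 20*k**3 + 145*k**2 + 450*k + 504). ✓
Sum = s_(9) − s_(0); s_(9) = 1/4, s_(0) = 0 ⇒ 1/4.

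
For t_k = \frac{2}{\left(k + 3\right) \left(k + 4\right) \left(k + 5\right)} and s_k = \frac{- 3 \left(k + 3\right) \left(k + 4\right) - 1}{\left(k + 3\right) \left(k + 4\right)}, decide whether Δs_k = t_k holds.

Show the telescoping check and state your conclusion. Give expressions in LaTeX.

Valid — Δs_k = t_k.

s_(k+1) = (-3*(k + 4)*(k + 5) - 1)/((k + 4)*(k + 5))
s_(k+1) − s_k = 2/(k**3 + 12*k**2 + 47*k + 60)
(s_(k+1) − s_k) − t_k = 0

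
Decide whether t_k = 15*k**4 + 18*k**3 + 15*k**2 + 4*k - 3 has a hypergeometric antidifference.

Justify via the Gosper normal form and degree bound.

The ratio is (15*k**4 + 78*k**3 + 159*k**2 + 148*k + 49)/(15*k**4 + 18*k**3 + 15*k**2 + 4*k - 3).
Take A(k)=1, B(k)=1, C(k)=k**4 + 6*k**3/5 + k**2 + 4*k/15 - 1/5.
Set up (1)·f(k+1) − (1)·f(k) − (k**4 + 6*k**3/5 + k**2 + 4*k/15 - 1/5) = 0.
deg f ≤ 5 (via 0,0,4).
Match coefficients ⇒ f(k) = k*(3*k**4 - 3*k**3 + k**2 - k - 3)/15.
Then R = B(k−1)f/C = k*(3*k**4 - 3*k**3 + k**2 - k - 3)/(15*k**4 + 18*k**3 + 15*k**2 + 4*k - 3), so s_k = R(k)·t_k = k*(3*k**4 - 3*k**3 + k**2 - k - 3).
s_(k+1) − s_k = 15*k**4 + 18*k**3 + 15*k**2 + 4*k - 3 = t_k.

Yes. s_k = k*(3*k**4 - 3*k**3 + k**2 - k - 3).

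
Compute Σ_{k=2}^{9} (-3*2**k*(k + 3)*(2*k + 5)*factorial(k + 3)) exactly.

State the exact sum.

Σ = -210423486869280

Step 1: r(k) = (k + 4)**2*(4*k + 14)/((k + 3)*(2*k + 5)).
A = 2*k + 8, B = 1, C = k**2 + 11*k/2 + 15/2.
Key eq: (2*k + 8)·f(k+1) = (1)·f(k) + (k**2 + 11*k/2 + 15/2).
Degrees (1,0,2) ⇒ d ≤ 1.
Match coefficients ⇒ f(k) = (k + 1)/2.
Then R = B(k−1)f/C = (k + 1)/((k + 3)*(2*k + 5)), so s_k = R(k)·t_k = -3*2**k*(k + 1)*factorial(k + 3).
s_(k+1) − s_k = -3*2**k*(k + 3)*(2*k + 5)*factorial(k + 3) = t_k.
Σ_(k=2)^(9) t_k = s_(10) − s_(2) = -210423486873600 − (-4320) = -210423486869280.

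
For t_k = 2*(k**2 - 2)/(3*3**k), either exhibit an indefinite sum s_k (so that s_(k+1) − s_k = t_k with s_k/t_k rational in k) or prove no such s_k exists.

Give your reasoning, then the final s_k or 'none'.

r(k) = ((k + 1)**2 - 2)/(3*(k**2 - 2)) after simplifying.
A = 1/3, B = 1, C = k**2 - 2.
f must satisfy (1/3)·f(k+1) − (1)·f(k) = k**2 - 2.
From deg A=0, deg B=0, deg C=2: d=2.
Match coefficients ⇒ f(k) = -3*(k**2 + k - 1)/2.
Get s_k = R·t_k = (-k**2 - k + 1)/3**k with R(k) = B(k−1)f(k)/C(k) = -3*(k**2 + k - 1)/(2*(k**2 - 2)).
Check: Δs_k = 2*(k**2 - 2)/(3*3**k). ✓

s_k = (-k**2 - k + 1)/3**k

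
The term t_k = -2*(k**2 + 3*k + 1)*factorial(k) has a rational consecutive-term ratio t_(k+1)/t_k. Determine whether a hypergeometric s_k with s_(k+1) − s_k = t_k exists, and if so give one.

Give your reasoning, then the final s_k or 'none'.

s_k = -2*(k + 2)*factorial(k)

Step 1: r(k) = (k + 1)*(3*k + (k + 1)**2 + 4)/(k**2 + 3*k + 1).
Factor: A=k + 1; B=1; C=k**2 + 3*k + 1.
Solve (k + 1)·f(k+1) − (1)·f(k) = k**2 + 3*k + 1.
Degrees (1,0,2) ⇒ d ≤ 1.
Solving with deg f ≤ 1: f(k) = k + 2.
So s_k = (B(k−1)f/C)·t_k = ((k + 2)/(k**2 + 3*k + 1))·t_k = -2*(k + 2)*factorial(k).
Δs = -2*(k**2 + 3*k + 1)*factorial(k), as required.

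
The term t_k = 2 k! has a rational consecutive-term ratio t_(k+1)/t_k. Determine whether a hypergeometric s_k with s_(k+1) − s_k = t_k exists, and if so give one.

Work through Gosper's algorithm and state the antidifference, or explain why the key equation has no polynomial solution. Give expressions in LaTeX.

Compute t_(k+1)/t_k: get k + 1.
Take A(k)=k + 1, B(k)=1, C(k)=1.
Set up (k + 1)·f(k+1) − (1)·f(k) − (1) = 0.
Degrees (1,0,0) ⇒ d ≤ -1.
Negative degree bound (-1): no f exists, t_k not Gosper-summable.

none — t_k is not Gosper-summable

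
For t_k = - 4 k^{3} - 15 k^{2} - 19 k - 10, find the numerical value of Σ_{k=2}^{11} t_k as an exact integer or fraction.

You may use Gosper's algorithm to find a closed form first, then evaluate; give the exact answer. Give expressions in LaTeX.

Σ = -26330

r(k) = (4*k**3 + 27*k**2 + 61*k + 48)/(4*k**3 + 15*k**2 + 19*k + 10) after simplifying.
Gosper form: A/B · C(k+1)/C(k) with A=1, B=1, C=k**3 + 15*k**2/4 + 19*k/4 + 5/2.
Need (1)·f(k+1) − (1)·f(k) = k**3 + 15*k**2/4 + 19*k/4 + 5/2.
From deg A=0, deg B=0, deg C=3: d=4.
A polynomial solution: f(k) = k*(k**3 + 3*k**2 + 3*k + 3)/4.
So s_k = (B(k−1)f/C)·t_k = (k*(k**3 + 3*k**2 + 3*k + 3)/((k + 2)*(4*k**2 + 7*k + 5)))·t_k = k*(-k**3 - 3*k**2 - 3*k - 3).
s_(k+1) − s_k = -4*k**3 - 15*k**2 - 19*k - 10 = t_k.
Telescoping: Σ = s_(12) − s_(2) = -26388 − (-58) = -26330.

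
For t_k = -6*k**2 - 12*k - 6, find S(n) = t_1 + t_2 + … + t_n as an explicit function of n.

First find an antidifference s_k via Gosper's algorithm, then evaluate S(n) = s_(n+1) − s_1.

t_(k+1)/t_k = (k**2 + 4*k + 4)/(k**2 + 2*k + 1).
Normal form (A,B,C) = (1, 1, k**2 + 2*k + 1).
Key eq: (1)·f(k+1) = (1)·f(k) + (k**2 + 2*k + 1).
From deg A=0, deg B=0, deg C=2: d=3.
Coefficient equations give f(k) = k*(k + 1)*(2*k + 1)/6.
Then R = B(k−1)f/C = k*(2*k + 1)/(6*(k + 1)), so s_k = R(k)·t_k = k*(-2*k**2 - 3*k - 1).
Check: Δs_k = -6*k**2 - 12*k - 6. ✓
Evaluate: s_(n+1) = -2*n**3 - 9*n**2 - 13*n - 6; subtract s_(1) = -6 ⇒ S(n) = n*(-2*n**2 - 9*n - 13).

S(n) = n*(-2*n**2 - 9*n - 13)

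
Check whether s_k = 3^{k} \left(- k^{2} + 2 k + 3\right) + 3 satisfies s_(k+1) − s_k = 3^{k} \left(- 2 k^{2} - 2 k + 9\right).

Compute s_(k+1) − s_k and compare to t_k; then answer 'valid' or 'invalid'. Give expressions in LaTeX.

valid; difference matches t_k

s_(k+1) = -3*3**k*k**2 + 12*3**k + 3
s_(k+1) − s_k = 3**k*(-2*k**2 - 2*k + 9)
(s_(k+1) − s_k) − t_k = 0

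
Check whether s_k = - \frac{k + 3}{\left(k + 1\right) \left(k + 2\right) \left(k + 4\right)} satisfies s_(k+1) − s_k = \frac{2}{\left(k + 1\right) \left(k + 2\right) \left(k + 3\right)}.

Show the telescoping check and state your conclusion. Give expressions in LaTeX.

s_(k+1) = (-k - 4)/((k + 2)*(k + 3)*(k + 5))
s_(k+1) − s_k = (-(k + 1)*(k + 4)**2 + (k + 3)**2*(k + 5))/((k + 1)*(k + 2)*(k + 3)*(k + 4)*(k + 5))
(s_(k+1) − s_k) − t_k = (-3*k - 11)/(k**5 + 15*k**4 + 85*k**3 + 225*k**2 + 274*k + 120)

Invalid: residual \frac{- 3 k - 11}{k^{5} + 15 k^{4} + 85 k^{3} + 225 k^{2} + 274 k + 120} ≠ 0.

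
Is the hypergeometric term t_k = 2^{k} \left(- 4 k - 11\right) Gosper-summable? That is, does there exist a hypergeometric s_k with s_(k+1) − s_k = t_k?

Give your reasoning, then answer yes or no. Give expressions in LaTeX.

t_(k+1)/t_k = 2*(4*k + 15)/(4*k + 11).
Gosper form: A/B · C(k+1)/C(k) with A=2, B=1, C=k + 11/4.
Key eq: (2)·f(k+1) = (1)·f(k) + (k + 11/4).
From deg A=0, deg B=0, deg C=1: d=1.
Match coefficients ⇒ f(k) = (4*k + 3)/4.
So s_k = (B(k−1)f/C)·t_k = ((4*k + 3)/(4*k + 11))·t_k = 2**k*(-4*k - 3).
s_(k+1) − s_k = 2**k*(-4*k - 11) = t_k.

Yes. s_k = 2^{k} \left(- 4 k - 3\right).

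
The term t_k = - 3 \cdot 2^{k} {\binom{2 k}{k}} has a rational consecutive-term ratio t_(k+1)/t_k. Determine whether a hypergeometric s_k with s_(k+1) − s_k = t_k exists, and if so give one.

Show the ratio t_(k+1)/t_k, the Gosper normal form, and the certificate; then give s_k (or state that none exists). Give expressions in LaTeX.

Compute t_(k+1)/t_k: get 4*(2*k + 1)/(k + 1).
A = 8*k + 4, B = k + 1, C = 1.
Set up (8*k + 4)·f(k+1) − (k)·f(k) − (1) = 0.
Bound: deg f ≤ -1.
deg f ≤ -1 is impossible — no certificate.

no hypergeometric antidifference exists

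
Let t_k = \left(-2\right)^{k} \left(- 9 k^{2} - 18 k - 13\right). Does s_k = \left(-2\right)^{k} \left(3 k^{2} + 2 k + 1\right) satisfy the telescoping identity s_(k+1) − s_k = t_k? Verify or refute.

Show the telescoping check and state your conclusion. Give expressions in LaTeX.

s_(k+1) = (-2)**(k + 1)*(3*k**2 + 8*k + 6)
s_(k+1) − s_k = (-2)**k*(-9*k**2 - 18*k - 13)
(s_(k+1) − s_k) − t_k = 0

valid; difference matches t_k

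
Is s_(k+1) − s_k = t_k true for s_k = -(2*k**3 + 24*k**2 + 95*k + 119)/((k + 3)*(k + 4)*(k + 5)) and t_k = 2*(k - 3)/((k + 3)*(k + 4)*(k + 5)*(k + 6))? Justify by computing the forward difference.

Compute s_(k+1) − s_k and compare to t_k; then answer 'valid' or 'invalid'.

Valid: the claim telescopes to t_k.

s_(k+1) = (-95*k - 2*(k + 1)**3 - 24*(k + 1)**2 - 214)/((k + 4)*(k + 5)*(k + 6))
s_(k+1) − s_k = 2*(k - 3)/(k**4 + 18*k**3 + 119*k**2 + 342*k + 360)
(s_(k+1) − s_k) − t_k = 0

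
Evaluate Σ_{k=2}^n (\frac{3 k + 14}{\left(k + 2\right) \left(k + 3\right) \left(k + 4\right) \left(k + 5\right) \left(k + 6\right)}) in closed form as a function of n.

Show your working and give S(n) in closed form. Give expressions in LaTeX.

Ratio r(k) = (k + 2)*(3*k + 17)/((k + 7)*(3*k + 14)).
A = k + 2, B = k + 7, C = k + 14/3.
Solve (k + 2)·f(k+1) − (k + 6)·f(k) = k + 14/3.
d = 4 from the (1,1,1) case.
Solving with deg f ≤ 4: f(k) = k*(k + 4)*(k**2 + 10*k + 31)/90.
Get s_k = R·t_k = k*(k**2 + 10*k + 31)/(30*(k**3 + 10*k**2 + 31*k + 30)) with R(k) = B(k−1)f(k)/C(k) = k*(k + 4)*(k + 6)*(k**2 + 10*k + 31)/(30*(3*k + 14)).
Check: Δs_k = (3*k + 14)/(k**5 + 20*k**4 + 155*k**3 + 580*k**2 + 1044*k + 720). ✓
Evaluate: s_(n+1) = (n**3 + 13*n**2 + 54*n + 42)/(30*(n**3 + 13*n**2 + 54*n + 72)); subtract s_(2) = 11/420 ⇒ S(n) = (n**3 + 13*n**2 + 54*n - 68)/(140*(n**3 + 13*n**2 + 54*n + 72)).

S(n) = \frac{n^{3} + 13 n^{2} + 54 n - 68}{140 \left(n^{3} + 13 n^{2} + 54 n + 72\right)}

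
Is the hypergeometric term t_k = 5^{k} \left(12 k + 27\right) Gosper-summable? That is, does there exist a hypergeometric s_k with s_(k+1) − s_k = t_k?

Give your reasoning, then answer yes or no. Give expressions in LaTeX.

Yes. s_k = 3 \cdot 5^{k} \left(k + 1\right).

Ratio r(k) = 5*(4*k + 13)/(4*k + 9).
Gosper form: A/B · C(k+1)/C(k) with A=5, B=1, C=k + 9/4.
Key eq: (5)·f(k+1) = (1)·f(k) + (k + 9/4).
deg f ≤ 1 (via 0,0,1).
Solving with deg f ≤ 1: f(k) = (k + 1)/4.
Get s_k = R·t_k = 3*5**k*(k + 1) with R(k) = B(k−1)f(k)/C(k) = (k + 1)/(4*k + 9).
Check: Δs_k = 5**k*(12*k + 27). ✓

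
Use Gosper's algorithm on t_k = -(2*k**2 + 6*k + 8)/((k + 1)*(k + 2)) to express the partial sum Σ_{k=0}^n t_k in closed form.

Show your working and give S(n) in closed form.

Step 1: r(k) = (k + 1)*(3*k + (k + 1)**2 + 7)/((k + 3)*(k**2 + 3*k + 4)).
So A=k + 1 and B=k + 3, with C=k**2 + 3*k + 4.
Solve (k + 1)·f(k+1) − (k + 2)·f(k) = k**2 + 3*k + 4.
From deg A=1, deg B=1, deg C=2: d=2.
Match coefficients ⇒ f(k) = k*(k + 3).
So s_k = (B(k−1)f/C)·t_k = (k*(k + 2)*(k + 3)/(k**2 + 3*k + 4))·t_k = -2*k*(k + 3)/(k + 1).
Δs = 2*(-k**2 - 3*k - 4)/(k**2 + 3*k + 2), as required.
Σ_(k=0)^n t_k = s_(n+1) − s_(0) = (2*(-n**2 - 5*n - 4)/(n + 2)) − (0), i.e. 2*(-n**2 - 5*n - 4)/(n + 2).

S(n) = 2*(-n**2 - 5*n - 4)/(n + 2)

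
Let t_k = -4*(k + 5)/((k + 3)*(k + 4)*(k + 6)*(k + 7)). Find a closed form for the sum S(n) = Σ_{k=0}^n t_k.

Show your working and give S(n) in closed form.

r(k) = (k + 3)*(k + 6)**2/((k + 5)**2*(k + 8)) after simplifying.
Factor: A=k + 3; B=k + 8; C=k**2 + 10*k + 25.
Key eq: (k + 3)·f(k+1) = (k + 7)·f(k) + (k**2 + 10*k + 25).
d = 4 from the (1,1,2) case.
Coefficient equations give f(k) = k*(k + 4)*(k + 5)*(k + 9)/36.
Get s_k = R·t_k = k*(-k - 9)/(9*(k**2 + 9*k + 18)) with R(k) = B(k−1)f(k)/C(k) = k*(k + 4)*(k + 7)*(k + 9)/(36*(k + 5)).
Verify: 4*(-k - 5)/(k**4 + 20*k**3 + 145*k**2 + 450*k + 504) matches t_k.
Σ_(k=0)^n t_k = s_(n+1) − s_(0) = ((-n**2 - 11*n - 10)/(9*(n**2 + 11*n + 28))) − (0), i.e. (-n**2 - 11*n - 10)/(9*(n**2 + 11*n + 28)).

S(n) = (-n**2 - 11*n - 10)/(9*(n**2 + 11*n + 28))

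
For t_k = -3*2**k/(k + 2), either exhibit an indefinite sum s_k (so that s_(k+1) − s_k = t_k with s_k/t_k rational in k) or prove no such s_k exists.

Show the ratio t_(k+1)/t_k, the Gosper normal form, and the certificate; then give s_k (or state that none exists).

Ratio r(k) = 2*(k + 2)/(k + 3).
So A=2*k + 4 and B=k + 3, with C=1.
Set up (2*k + 4)·f(k+1) − (k + 2)·f(k) − (1) = 0.
From deg A=1, deg B=1, deg C=0: d=-1.
Negative degree bound (-1): no f exists, t_k not Gosper-summable.

none (Gosper's algorithm certifies no s_k)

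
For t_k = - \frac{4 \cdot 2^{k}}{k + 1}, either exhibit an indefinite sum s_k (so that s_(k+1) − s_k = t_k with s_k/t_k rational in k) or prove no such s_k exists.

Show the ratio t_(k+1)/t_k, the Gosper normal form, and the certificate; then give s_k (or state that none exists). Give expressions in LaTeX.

not Gosper-summable; s_k does not exist

r(k) = 2*(k + 1)/(k + 2) after simplifying.
Take A(k)=2*k + 2, B(k)=k + 2, C(k)=1.
f must satisfy (2*k + 2)·f(k+1) − (k + 1)·f(k) = 1.
Bound: deg f ≤ -1.
deg f ≤ -1 is impossible — no certificate.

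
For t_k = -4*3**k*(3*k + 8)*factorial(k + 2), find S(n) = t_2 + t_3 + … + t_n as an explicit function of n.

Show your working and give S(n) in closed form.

Step 1: r(k) = 3*(k + 3)*(3*k + 11)/(3*k + 8).
So A=3*k + 9 and B=1, with C=k + 8/3.
Set up (3*k + 9)·f(k+1) − (1)·f(k) − (k + 8/3) = 0.
deg f ≤ 0 (via 1,0,1).
Match coefficients ⇒ f(k) = 1/3.
Then R = B(k−1)f/C = 1/(3*k + 8), so s_k = R(k)·t_k = -4*3**k*factorial(k + 2).
s_(k+1) − s_k = -4*3**k*(3*k + 8)*factorial(k + 2) = t_k.
Evaluate: s_(n+1) = -12*3**n*factorial(n + 3); subtract s_(2) = -864 ⇒ S(n) = -12*3**n*factorial(n + 3) + 864.

S(n) = -12*3**n*factorial(n + 3) + 864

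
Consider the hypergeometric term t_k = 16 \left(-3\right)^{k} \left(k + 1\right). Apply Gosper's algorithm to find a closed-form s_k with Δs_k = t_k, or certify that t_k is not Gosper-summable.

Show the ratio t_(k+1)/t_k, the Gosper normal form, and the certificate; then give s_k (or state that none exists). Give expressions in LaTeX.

The ratio is 3*(-k - 2)/(k + 1).
Factor: A=-3; B=1; C=k + 1.
f must satisfy (-3)·f(k+1) − (1)·f(k) = k + 1.
deg f ≤ 1 (via 0,0,1).
Solve for f: f(k) = -(4*k + 1)/16 (degree 1 ≤ 1).
R(k) = B(k−1)·f(k)/C(k) = -(4*k + 1)/(16*(k + 1)); s_k = R·t_k = (-3)**k*(-4*k - 1).
s_(k+1) − s_k = 16*(-3)**k*(k + 1) = t_k.

s_k = \left(-3\right)^{k} \left(- 4 k - 1\right)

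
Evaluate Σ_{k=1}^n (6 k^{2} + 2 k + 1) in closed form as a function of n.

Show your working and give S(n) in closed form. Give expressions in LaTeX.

S(n) = n \left(2 n^{2} + 4 n + 3\right)

Ratio r(k) = (6*k**2 + 14*k + 9)/(6*k**2 + 2*k + 1).
Factor: A=1; B=1; C=k**2 + k/3 + 1/6.
f must satisfy (1)·f(k+1) − (1)·f(k) = k**2 + k/3 + 1/6.
deg f ≤ 3 (via 0,0,2).
Coefficient equations give f(k) = k*(2*k**2 - 2*k + 1)/6.
Then R = B(k−1)f/C = k*(2*k**2 - 2*k + 1)/(6*k**2 + 2*k + 1), so s_k = R(k)·t_k = k*(2*k**2 - 2*k + 1).
Verify: 6*k**2 + 2*k + 1 matches t_k.
Evaluate: s_(n+1) = 2*n**3 + 4*n**2 + 3*n + 1; subtract s_(1) = 1 ⇒ S(n) = n*(2*n**2 + 4*n + 3).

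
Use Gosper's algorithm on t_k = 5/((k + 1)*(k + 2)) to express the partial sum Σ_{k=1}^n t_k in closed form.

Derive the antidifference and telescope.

S(n) = 5*n/(2*(n + 2))

Compute t_(k+1)/t_k: get (k + 1)/(k + 3).
Factor: A=k + 1; B=k + 3; C=1.
Need (k + 1)·f(k+1) − (k + 2)·f(k) = 1.
From deg A=1, deg B=1, deg C=0: d=1.
Solve for f: f(k) = k (degree 1 ≤ 1).
Certificate R = B(k−1)f/C = k*(k + 2) gives s_k = 5*k/(k + 1).
s_(k+1) − s_k = 5/(k**2 + 3*k + 2) = t_k.
Telescope: S(n) = s_(n+1) − s_(1) = 5*(n + 1)/(n + 2) − (5/2) = 5*n/(2*(n + 2)).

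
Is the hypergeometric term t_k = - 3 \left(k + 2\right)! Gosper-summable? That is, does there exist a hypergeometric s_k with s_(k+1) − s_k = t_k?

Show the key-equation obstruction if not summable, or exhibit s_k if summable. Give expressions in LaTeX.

t_(k+1)/t_k = k + 3.
So A=k + 3 and B=1, with C=1.
f must satisfy (k + 3)·f(k+1) − (1)·f(k) = 1.
Bound: deg f ≤ -1.
Bound -1 < 0, so the key equation has no polynomial solution.

No — key equation has no polynomial f.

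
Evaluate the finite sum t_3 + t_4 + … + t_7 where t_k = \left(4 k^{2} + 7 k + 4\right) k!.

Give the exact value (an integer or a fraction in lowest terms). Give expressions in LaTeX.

Σ = 1411110

Ratio r(k) = (k + 1)*(7*k + 4*(k + 1)**2 + 11)/(4*k**2 + 7*k + 4).
Normal form (A,B,C) = (k + 1, 1, k**2 + 7*k/4 + 1).
Solve (k + 1)·f(k+1) − (1)·f(k) = k**2 + 7*k/4 + 1.
d = 1 from the (1,0,2) case.
Solving with deg f ≤ 1: f(k) = (4*k + 3)/4.
Then R = B(k−1)f/C = (4*k + 3)/(4*k**2 + 7*k + 4), so s_k = R(k)·t_k = (4*k + 3)*factorial(k).
Verify: (4*k**2 + 7*k + 4)*factorial(k) matches t_k.
Telescoping: Σ = s_(8) − s_(3) = 1411200 − (90) = 1411110.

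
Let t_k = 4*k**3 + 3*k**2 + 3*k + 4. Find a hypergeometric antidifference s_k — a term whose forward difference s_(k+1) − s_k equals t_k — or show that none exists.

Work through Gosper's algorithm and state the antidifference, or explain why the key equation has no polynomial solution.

s_k = k*(k**3 - k**2 + k + 3)

t_(k+1)/t_k = (4*k**3 + 15*k**2 + 21*k + 14)/(4*k**3 + 3*k**2 + 3*k + 4).
Normal form (A,B,C) = (1, 1, k**3 + 3*k**2/4 + 3*k/4 + 1).
Need (1)·f(k+1) − (1)·f(k) = k**3 + 3*k**2/4 + 3*k/4 + 1.
d = 4 from the (0,0,3) case.
A polynomial solution: f(k) = k*(k + 1)*(k**2 - 2*k + 3)/4.
Then R = B(k−1)f/C = k*(k**2 - 2*k + 3)/(4*k**2 - k + 4), so s_k = R(k)·t_k = k*(k**3 - k**2 + k + 3).
s_(k+1) − s_k = 4*k**3 + 3*k**2 + 3*k + 4 = t_k.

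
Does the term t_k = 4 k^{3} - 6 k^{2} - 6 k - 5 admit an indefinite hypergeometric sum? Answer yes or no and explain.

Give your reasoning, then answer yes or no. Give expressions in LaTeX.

Step 1: r(k) = (4*k**3 + 6*k**2 - 6*k - 13)/(4*k**3 - 6*k**2 - 6*k - 5).
A = 1, B = 1, C = k**3 - 3*k**2/2 - 3*k/2 - 5/4.
Solve (1)·f(k+1) − (1)·f(k) = k**3 - 3*k**2/2 - 3*k/2 - 5/4.
Degrees (0,0,3) ⇒ d ≤ 4.
A polynomial solution: f(k) = k*(k**3 - 4*k**2 + k - 3)/4.
Then R = B(k−1)f/C = k*(k**3 - 4*k**2 + k - 3)/(4*k**3 - 6*k**2 - 6*k - 5), so s_k = R(k)·t_k = k*(k**3 - 4*k**2 + k - 3).
s_(k+1) − s_k = 4*k**3 - 6*k**2 - 6*k - 5 = t_k.

Yes. s_k = k \left(k^{3} - 4 k^{2} + k - 3\right).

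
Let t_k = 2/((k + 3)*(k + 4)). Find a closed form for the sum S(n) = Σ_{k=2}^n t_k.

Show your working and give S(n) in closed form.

S(n) = 2*(n - 1)/(5*(n + 4))

Compute t_(k+1)/t_k: get (k + 3)/(k + 5).
Take A(k)=k + 3, B(k)=k + 5, C(k)=1.
f must satisfy (k + 3)·f(k+1) − (k + 4)·f(k) = 1.
Degrees (1,1,0) ⇒ d ≤ 1.
Solve for f: f(k) = k/3 (degree 1 ≤ 1).
R(k) = B(k−1)·f(k)/C(k) = k*(k + 4)/3; s_k = R·t_k = 2*k/(3*(k + 3)).
Δs = 2/(k**2 + 7*k + 12), as required.
Σ_(k=2)^n t_k = s_(n+1) − s_(2) = (2*(n + 1)/(3*(n + 4))) − (4/15), i.e. 2*(n - 1)/(5*(n + 4)).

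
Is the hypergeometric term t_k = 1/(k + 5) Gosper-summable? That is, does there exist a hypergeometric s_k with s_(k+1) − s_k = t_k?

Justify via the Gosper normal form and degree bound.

r(k) = (k + 5)/(k + 6) after simplifying.
Normal form (A,B,C) = (k + 5, k + 6, 1).
f must satisfy (k + 5)·f(k+1) − (k + 5)·f(k) = 1.
Degrees (1,1,0) ⇒ d ≤ 0.
Put f(k) = c0: A·f(k+1) − B(k−1)·f(k) − C = -1; need -1 = 0 — inconsistent ⇒ no f, not summable.

No — the linear system for f has no solution.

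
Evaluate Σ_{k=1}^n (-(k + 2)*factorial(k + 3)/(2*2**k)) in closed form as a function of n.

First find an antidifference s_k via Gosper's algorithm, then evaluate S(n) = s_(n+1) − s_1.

S(n) = 12 - factorial(n + 4)/(2*2**n)

The ratio is (k + 3)*(k + 4)/(2*(k + 2)).
Take A(k)=k/2 + 2, B(k)=1, C(k)=k + 2.
Key eq: (k/2 + 2)·f(k+1) = (1)·f(k) + (k + 2).
Degrees (1,0,1) ⇒ d ≤ 0.
Coefficient equations give f(k) = 2.
Then R = B(k−1)f/C = 2/(k + 2), so s_k = R(k)·t_k = -factorial(k + 3)/2**k.
s_(k+1) − s_k = -(k + 2)*factorial(k + 3)/(2*2**k) = t_k.
Telescope: S(n) = s_(n+1) − s_(1) = -2**(-n - 1)*factorial(n + 4) − (-12) = 12 - factorial(n + 4)/(2*2**n).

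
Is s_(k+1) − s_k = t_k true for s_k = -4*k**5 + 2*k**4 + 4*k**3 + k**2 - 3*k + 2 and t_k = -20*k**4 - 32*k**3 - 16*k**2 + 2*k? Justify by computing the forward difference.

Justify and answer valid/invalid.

valid; difference matches t_k

s_(k+1) = -4*k**5 - 18*k**4 - 28*k**3 - 15*k**2 - k + 2
s_(k+1) − s_k = 2*k*(-10*k**3 - 16*k**2 - 8*k + 1)
(s_(k+1) − s_k) − t_k = 0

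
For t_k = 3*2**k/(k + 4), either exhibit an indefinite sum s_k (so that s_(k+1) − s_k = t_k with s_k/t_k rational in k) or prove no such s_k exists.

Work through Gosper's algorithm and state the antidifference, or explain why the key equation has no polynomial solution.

no hypergeometric antidifference exists

Ratio r(k) = 2*(k + 4)/(k + 5).
Factor: A=2*k + 8; B=k + 5; C=1.
Solve (2*k + 8)·f(k+1) − (k + 4)·f(k) = 1.
Bound: deg f ≤ -1.
Bound -1 < 0, so the key equation has no polynomial solution.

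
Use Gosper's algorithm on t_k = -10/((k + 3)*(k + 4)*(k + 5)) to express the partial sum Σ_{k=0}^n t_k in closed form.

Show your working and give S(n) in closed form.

S(n) = 5*(-n**2 - 9*n - 8)/(12*(n**2 + 9*n + 20))

t_(k+1)/t_k = (k + 3)/(k + 6).
Take A(k)=k + 3, B(k)=k + 6, C(k)=1.
Key eq: (k + 3)·f(k+1) = (k + 5)·f(k) + (1).
Bound: deg f ≤ 2.
Coefficient equations give f(k) = k*(k + 7)/24.
So s_k = (B(k−1)f/C)·t_k = (k*(k + 5)*(k + 7)/24)·t_k = 5*k*(-k - 7)/(12*(k + 3)*(k + 4)).
Δs = -10/(k**3 + 12*k**2 + 47*k + 60), as required.
Σ_(k=0)^n t_k = s_(n+1) − s_(0) = (5*(-n**2 - 9*n - 8)/(12*(n**2 + 9*n + 20))) − (0), i.e. 5*(-n**2 - 9*n - 8)/(12*(n**2 + 9*n + 20)).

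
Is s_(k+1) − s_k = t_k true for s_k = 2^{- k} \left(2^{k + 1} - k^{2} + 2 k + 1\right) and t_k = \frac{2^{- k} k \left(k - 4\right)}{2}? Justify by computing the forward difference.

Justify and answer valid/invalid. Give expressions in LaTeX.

valid (s_(k+1) − s_k reduces to t_k)

s_(k+1) = (4*2**k - k**2 + 2)/(2*2**k)
s_(k+1) − s_k = k*(k - 4)/(2*2**k)
(s_(k+1) − s_k) − t_k = 0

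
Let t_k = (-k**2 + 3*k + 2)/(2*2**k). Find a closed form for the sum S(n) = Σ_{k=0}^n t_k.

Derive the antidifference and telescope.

r(k) = (k**2 - k - 4)/(2*(k**2 - 3*k - 2)) after simplifying.
Normal form (A,B,C) = (1/2, 1, k**2 - 3*k - 2).
Set up (1/2)·f(k+1) − (1)·f(k) − (k**2 - 3*k - 2) = 0.
From deg A=0, deg B=0, deg C=2: d=2.
Coefficient equations give f(k) = -2*(k - 2)*(k + 1).
Certificate R = B(k−1)f/C = -2*(k - 2)*(k + 1)/(k**2 - 3*k - 2) gives s_k = (k**2 - k - 2)/2**k.
Check: Δs_k = (-k**2 + 3*k + 2)/(2*2**k). ✓
s_(n+1) = 2**(-n - 1)*(n**2 + n - 2) and s_(0) = -2, so S(n) = 2**(-n - 1)*(2**(n + 2) + n**2 + n - 2).

S(n) = 2**(-n - 1)*(2**(n + 2) + n**2 + n - 2)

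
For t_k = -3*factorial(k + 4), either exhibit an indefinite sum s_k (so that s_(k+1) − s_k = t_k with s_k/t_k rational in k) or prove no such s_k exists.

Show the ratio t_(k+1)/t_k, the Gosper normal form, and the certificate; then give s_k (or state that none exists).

none (Gosper's algorithm certifies no s_k)

Step 1: r(k) = k + 5.
Factor: A=k + 5; B=1; C=1.
Solve (k + 5)·f(k+1) − (1)·f(k) = 1.
deg f ≤ -1 (via 1,0,0).
Bound -1 < 0, so the key equation has no polynomial solution.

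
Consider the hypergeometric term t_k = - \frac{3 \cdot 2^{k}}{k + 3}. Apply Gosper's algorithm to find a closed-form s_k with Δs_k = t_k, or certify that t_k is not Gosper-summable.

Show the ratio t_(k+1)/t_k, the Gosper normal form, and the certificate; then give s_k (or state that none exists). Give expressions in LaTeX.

Ratio r(k) = 2*(k + 3)/(k + 4).
A = 2*k + 6, B = k + 4, C = 1.
Set up (2*k + 6)·f(k+1) − (k + 3)·f(k) − (1) = 0.
Degrees (1,1,0) ⇒ d ≤ -1.
d = -1 < 0 ⇒ no nonzero polynomial f; not summable.

not Gosper-summable; s_k does not exist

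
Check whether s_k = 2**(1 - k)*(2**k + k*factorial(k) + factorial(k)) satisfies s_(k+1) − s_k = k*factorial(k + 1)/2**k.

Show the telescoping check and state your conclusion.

s_(k+1) = (2**(k + 1) + k**2*factorial(k) + 3*k*factorial(k) + 2*factorial(k))/2**k
s_(k+1) − s_k = k*factorial(k + 1)/2**k
(s_(k+1) − s_k) − t_k = 0

Valid: the claim telescopes to t_k.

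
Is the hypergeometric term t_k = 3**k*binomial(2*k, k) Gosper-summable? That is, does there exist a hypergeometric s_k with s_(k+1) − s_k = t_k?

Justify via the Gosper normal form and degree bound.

Ratio r(k) = 6*(2*k + 1)/(k + 1).
Normal form (A,B,C) = (12*k + 6, k + 1, 1).
Key eq: (12*k + 6)·f(k+1) = (k)·f(k) + (1).
d = -1 from the (1,1,0) case.
deg f ≤ -1 is impossible — no certificate.

No. Not Gosper-summable.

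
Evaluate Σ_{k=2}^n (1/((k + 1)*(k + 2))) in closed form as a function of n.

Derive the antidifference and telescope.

S(n) = (n - 1)/(3*(n + 2))

t_(k+1)/t_k = (k + 1)/(k + 3).
Normal form (A,B,C) = (k + 1, k + 3, 1).
Solve (k + 1)·f(k+1) − (k + 2)·f(k) = 1.
Bound: deg f ≤ 1.
Solve for f: f(k) = k (degree 1 ≤ 1).
R(k) = B(k−1)·f(k)/C(k) = k*(k + 2); s_k = R·t_k = k/(k + 1).
Check: Δs_k = 1/(k**2 + 3*k + 2). ✓
Σ_(k=2)^n t_k = s_(n+1) − s_(2) = ((n + 1)/(n + 2)) − (2/3), i.e. (n - 1)/(3*(n + 2)).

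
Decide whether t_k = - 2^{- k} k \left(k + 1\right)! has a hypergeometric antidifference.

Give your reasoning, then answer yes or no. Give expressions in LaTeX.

The ratio is (k + 1)*(k + 2)/(2*k).
A = k/2 + 1, B = 1, C = k.
Set up (k/2 + 1)·f(k+1) − (1)·f(k) − (k) = 0.
Degrees (1,0,1) ⇒ d ≤ 0.
Coefficient equations give f(k) = 2.
So s_k = (B(k−1)f/C)·t_k = (2/k)·t_k = -2**(1 - k)*factorial(k + 1).
Δs = -k*factorial(k + 1)/2**k, as required.

Yes. s_k = - 2^{1 - k} \left(k + 1\right)!.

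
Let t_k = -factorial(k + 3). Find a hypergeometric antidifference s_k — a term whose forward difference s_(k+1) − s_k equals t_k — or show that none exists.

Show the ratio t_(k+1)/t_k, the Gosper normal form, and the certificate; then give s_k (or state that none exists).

The ratio is k + 4.
A = k + 4, B = 1, C = 1.
Solve (k + 4)·f(k+1) − (1)·f(k) = 1.
deg f ≤ -1 (via 1,0,0).
deg f ≤ -1 is impossible — no certificate.

not Gosper-summable; s_k does not exist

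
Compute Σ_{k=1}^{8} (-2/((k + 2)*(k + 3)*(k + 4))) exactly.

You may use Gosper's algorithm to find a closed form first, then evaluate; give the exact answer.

The ratio is (k + 2)/(k + 5).
Gosper form: A/B · C(k+1)/C(k) with A=k + 2, B=k + 5, C=1.
Need (k + 2)·f(k+1) − (k + 4)·f(k) = 1.
From deg A=1, deg B=1, deg C=0: d=2.
Match coefficients ⇒ f(k) = k*(k + 5)/12.
Certificate R = B(k−1)f/C = k*(k + 4)*(k + 5)/12 gives s_k = k*(-k - 5)/(6*(k + 2)*(k + 3)).
Verify: -2/(k**3 + 9*k**2 + 26*k + 24) matches t_k.
Sum = s_(9) − s_(1); s_(9) = -7/44, s_(1) = -1/12 ⇒ -5/66.

Σ = -5/66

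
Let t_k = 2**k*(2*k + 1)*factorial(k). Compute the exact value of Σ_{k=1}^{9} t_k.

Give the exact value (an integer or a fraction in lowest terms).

Σ = 3715891198

t_(k+1)/t_k = 2*(k + 1)*(2*k + 3)/(2*k + 1).
So A=2*k + 2 and B=1, with C=k + 1/2.
Solve (2*k + 2)·f(k+1) − (1)·f(k) = k + 1/2.
d = 0 from the (1,0,1) case.
Solving with deg f ≤ 0: f(k) = 1/2.
Then R = B(k−1)f/C = 1/(2*k + 1), so s_k = R(k)·t_k = 2**k*factorial(k).
Verify: 2**k*(2*k + 1)*factorial(k) matches t_k.
Σ_(k=1)^(9) t_k = s_(10) − s_(1) = 3715891200 − (2) = 3715891198.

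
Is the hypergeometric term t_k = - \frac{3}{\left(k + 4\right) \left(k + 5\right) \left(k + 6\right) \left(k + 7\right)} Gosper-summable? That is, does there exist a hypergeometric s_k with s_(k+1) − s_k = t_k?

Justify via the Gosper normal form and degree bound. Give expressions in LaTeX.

The ratio is (k + 4)/(k + 8).
A = k + 4, B = k + 8, C = 1.
Set up (k + 4)·f(k+1) − (k + 7)·f(k) − (1) = 0.
Bound: deg f ≤ 3.
Match coefficients ⇒ f(k) = k*(k**2 + 15*k + 74)/360.
Get s_k = R·t_k = k*(-k**2 - 15*k - 74)/(120*(k + 4)*(k + 5)*(k + 6)) with R(k) = B(k−1)f(k)/C(k) = k*(k + 7)*(k**2 + 15*k + 74)/360.
s_(k+1) − s_k = -3/(k**4 + 22*k**3 + 179*k**2 + 638*k + 840) = t_k.

Yes. s_k = \frac{k \left(- k^{2} - 15 k - 74\right)}{120 \left(k + 4\right) \left(k + 5\right) \left(k + 6\right)}.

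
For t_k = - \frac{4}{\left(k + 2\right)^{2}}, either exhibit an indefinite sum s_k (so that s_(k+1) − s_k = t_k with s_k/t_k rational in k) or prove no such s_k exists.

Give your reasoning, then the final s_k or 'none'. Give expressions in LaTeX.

r(k) = (k + 2)**2/(k + 3)**2 after simplifying.
Gosper form: A/B · C(k+1)/C(k) with A=k**2 + 4*k + 4, B=k**2 + 6*k + 9, C=1.
Solve (k**2 + 4*k + 4)·f(k+1) − (k**2 + 4*k + 4)·f(k) = 1.
d = 0 from the (2,2,0) case.
Write f(k) = c0. Then LHS − RHS = -1, requiring -1 = 0: contradictory. No certificate.

not Gosper-summable; s_k does not exist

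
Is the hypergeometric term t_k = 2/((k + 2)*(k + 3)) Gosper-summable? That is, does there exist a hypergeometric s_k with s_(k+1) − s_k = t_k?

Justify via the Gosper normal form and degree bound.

t_(k+1)/t_k = (k + 2)/(k + 4).
Factor: A=k + 2; B=k + 4; C=1.
Set up (k + 2)·f(k+1) − (k + 3)·f(k) − (1) = 0.
deg f ≤ 1 (via 1,1,0).
Solving with deg f ≤ 1: f(k) = k/2.
Then R = B(k−1)f/C = k*(k + 3)/2, so s_k = R(k)·t_k = k/(k + 2).
Verify: 2/(k**2 + 5*k + 6) matches t_k.

Yes. s_k = k/(k + 2).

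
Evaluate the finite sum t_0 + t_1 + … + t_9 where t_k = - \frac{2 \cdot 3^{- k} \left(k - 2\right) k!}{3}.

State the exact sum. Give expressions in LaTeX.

The ratio is (k**2 - 1)/(3*(k - 2)).
A = k/3 + 1/3, B = 1, C = k - 2.
Key eq: (k/3 + 1/3)·f(k+1) = (1)·f(k) + (k - 2).
d = 0 from the (1,0,1) case.
Solve for f: f(k) = 3 (degree 0 ≤ 0).
So s_k = (B(k−1)f/C)·t_k = (3/(k - 2))·t_k = -2*factorial(k)/3**k.
s_(k+1) − s_k = -2*(k - 2)*factorial(k)/(3*3**k) = t_k.
Sum = s_(10) − s_(0); s_(10) = -89600/729, s_(0) = -2 ⇒ -88142/729.

Σ = -88142/729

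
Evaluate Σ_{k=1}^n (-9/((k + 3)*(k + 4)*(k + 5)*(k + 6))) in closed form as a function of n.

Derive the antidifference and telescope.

S(n) = n*(-n**2 - 15*n - 74)/(40*(n**3 + 15*n**2 + 74*n + 120))

Step 1: r(k) = (k + 3)/(k + 7).
Gosper form: A/B · C(k+1)/C(k) with A=k + 3, B=k + 7, C=1.
Key eq: (k + 3)·f(k+1) = (k + 6)·f(k) + (1).
Bound: deg f ≤ 3.
Coefficient equations give f(k) = k*(k**2 + 12*k + 47)/180.
So s_k = (B(k−1)f/C)·t_k = (k*(k + 6)*(k**2 + 12*k + 47)/180)·t_k = k*(-k**2 - 12*k - 47)/(20*(k + 3)*(k + 4)*(k + 5)).
Verify: -9/(k**4 + 18*k**3 + 119*k**2 + 342*k + 360) matches t_k.
Telescope: S(n) = s_(n+1) − s_(1) = (-n**3 - 15*n**2 - 74*n - 60)/(20*(n**3 + 15*n**2 + 74*n + 120)) − (-1/40) = n*(-n**2 - 15*n - 74)/(40*(n**3 + 15*n**2 + 74*n + 120)).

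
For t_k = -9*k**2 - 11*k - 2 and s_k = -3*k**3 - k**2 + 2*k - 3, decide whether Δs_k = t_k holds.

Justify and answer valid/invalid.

valid; difference matches t_k

s_(k+1) = 2*k - 3*(k + 1)**3 - (k + 1)**2 - 1
s_(k+1) − s_k = -9*k**2 - 11*k - 2
(s_(k+1) − s_k) − t_k = 0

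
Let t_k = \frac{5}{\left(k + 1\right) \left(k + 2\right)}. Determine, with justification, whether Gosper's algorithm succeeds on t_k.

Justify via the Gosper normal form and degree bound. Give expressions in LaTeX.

Yes. s_k = \frac{5 k}{k + 1}.

Ratio r(k) = (k + 1)/(k + 3).
Factor: A=k + 1; B=k + 3; C=1.
f must satisfy (k + 1)·f(k+1) − (k + 2)·f(k) = 1.
deg f ≤ 1 (via 1,1,0).
Coefficient equations give f(k) = k.
Then R = B(k−1)f/C = k*(k + 2), so s_k = R(k)·t_k = 5*k/(k + 1).
Δs = 5/(k**2 + 3*k + 2), as required.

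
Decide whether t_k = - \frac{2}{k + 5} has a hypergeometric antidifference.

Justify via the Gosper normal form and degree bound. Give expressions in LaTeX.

No — key equation has no polynomial f.

t_(k+1)/t_k = (k + 5)/(k + 6).
Take A(k)=k + 5, B(k)=k + 6, C(k)=1.
Set up (k + 5)·f(k+1) − (k + 5)·f(k) − (1) = 0.
From deg A=1, deg B=1, deg C=0: d=0.
Write f(k) = c0. Then LHS − RHS = -1, requiring -1 = 0: contradictory. No certificate.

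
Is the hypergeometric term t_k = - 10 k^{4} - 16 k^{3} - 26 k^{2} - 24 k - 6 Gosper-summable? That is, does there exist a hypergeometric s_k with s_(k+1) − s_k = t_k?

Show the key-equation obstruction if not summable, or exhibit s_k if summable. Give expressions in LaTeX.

Yes. s_k = k \left(- 2 k^{4} + k^{3} - 4 k^{2} - 3 k + 2\right).

Step 1: r(k) = (5*k**4 + 28*k**3 + 67*k**2 + 82*k + 41)/(5*k**4 + 8*k**3 + 13*k**2 + 12*k + 3).
A = 1, B = 1, C = k**4 + 8*k**3/5 + 13*k**2/5 + 12*k/5 + 3/5.
Key eq: (1)·f(k+1) = (1)·f(k) + (k**4 + 8*k**3/5 + 13*k**2/5 + 12*k/5 + 3/5).
Bound: deg f ≤ 5.
A polynomial solution: f(k) = k*(2*k**4 - k**3 + 4*k**2 + 3*k - 2)/10.
R(k) = B(k−1)·f(k)/C(k) = k*(2*k**4 - k**3 + 4*k**2 + 3*k - 2)/(2*(5*k**4 + 8*k**3 + 13*k**2 + 12*k + 3)); s_k = R·t_k = k*(-2*k**4 + k**3 - 4*k**2 - 3*k + 2).
s_(k+1) − s_k = -10*k**4 - 16*k**3 - 26*k**2 - 24*k - 6 = t_k.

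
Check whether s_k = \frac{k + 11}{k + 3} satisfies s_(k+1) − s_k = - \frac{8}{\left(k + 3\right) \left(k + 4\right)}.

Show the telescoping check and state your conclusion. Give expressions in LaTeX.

s_(k+1) = (k + 12)/(k + 4)
s_(k+1) − s_k = -8/(k**2 + 7*k + 12)
(s_(k+1) − s_k) − t_k = 0

Valid — Δs_k = t_k.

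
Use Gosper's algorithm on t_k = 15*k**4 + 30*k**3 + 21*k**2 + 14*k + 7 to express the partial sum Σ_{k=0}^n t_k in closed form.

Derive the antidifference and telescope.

Step 1: r(k) = (15*k**4 + 90*k**3 + 201*k**2 + 206*k + 87)/(15*k**4 + 30*k**3 + 21*k**2 + 14*k + 7).
Normal form (A,B,C) = (1, 1, k**4 + 2*k**3 + 7*k**2/5 + 14*k/15 + 7/15).
Key eq: (1)·f(k+1) = (1)·f(k) + (k**4 + 2*k**3 + 7*k**2/5 + 14*k/15 + 7/15).
Degrees (0,0,4) ⇒ d ≤ 5.
A polynomial solution: f(k) = k*(3*k**4 - 3*k**2 + 4*k + 3)/15.
Then R = B(k−1)f/C = k*(3*k**4 - 3*k**2 + 4*k + 3)/(15*k**4 + 30*k**3 + 21*k**2 + 14*k + 7), so s_k = R(k)·t_k = k*(3*k**4 - 3*k**2 + 4*k + 3).
Verify: 15*k**4 + 30*k**3 + 21*k**2 + 14*k + 7 matches t_k.
s_(n+1) = 3*n**5 + 15*n**4 + 27*n**3 + 25*n**2 + 17*n + 7 and s_(0) = 0, so S(n) = 3*n**5 + 15*n**4 + 27*n**3 + 25*n**2 + 17*n + 7.

S(n) = 3*n**5 + 15*n**4 + 27*n**3 + 25*n**2 + 17*n + 7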